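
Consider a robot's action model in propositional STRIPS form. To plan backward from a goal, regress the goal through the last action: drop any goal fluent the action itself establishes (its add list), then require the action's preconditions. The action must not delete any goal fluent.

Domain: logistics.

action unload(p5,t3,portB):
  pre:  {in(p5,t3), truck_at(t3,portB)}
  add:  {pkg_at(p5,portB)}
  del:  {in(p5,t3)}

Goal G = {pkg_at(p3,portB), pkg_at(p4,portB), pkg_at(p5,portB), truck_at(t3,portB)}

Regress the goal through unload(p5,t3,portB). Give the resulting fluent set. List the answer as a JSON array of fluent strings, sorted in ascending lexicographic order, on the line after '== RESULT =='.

Regress:
  G ∩ del = {}  (empty — regression defined)
  G \ add = {pkg_at(p3,portB), pkg_at(p4,portB), pkg_at(p5,portB), truck_at(t3,portB)} \ {pkg_at(p5,portB)} = {pkg_at(p3,portB), pkg_at(p4,portB), truck_at(t3,portB)}
  ∪ pre   = {pkg_at(p3,portB), pkg_at(p4,portB), truck_at(t3,portB)} ∪ {in(p5,t3), truck_at(t3,portB)}
          = {in(p5,t3), pkg_at(p3,portB), pkg_at(p4,portB), truck_at(t3,portB)}

== RESULT ==
["in(p5,t3)", "pkg_at(p3,portB)", "pkg_at(p4,portB)", "truck_at(t3,portB)"]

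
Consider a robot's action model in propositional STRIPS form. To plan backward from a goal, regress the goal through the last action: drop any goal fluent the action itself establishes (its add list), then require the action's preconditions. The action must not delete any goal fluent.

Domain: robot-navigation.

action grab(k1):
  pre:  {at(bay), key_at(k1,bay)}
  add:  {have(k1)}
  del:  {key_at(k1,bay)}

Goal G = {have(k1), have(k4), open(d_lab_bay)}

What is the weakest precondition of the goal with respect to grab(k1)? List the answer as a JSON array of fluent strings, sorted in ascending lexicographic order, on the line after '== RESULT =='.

Regress:
  G ∩ del = {}  (empty — regression defined)
  G \ add = {have(k1), have(k4), open(d_lab_bay)} \ {have(k1)} = {have(k4), open(d_lab_bay)}
  ∪ pre   = {have(k4), open(d_lab_bay)} ∪ {at(bay), key_at(k1,bay)}
          = {at(bay), have(k4), key_at(k1,bay), open(d_lab_bay)}

== RESULT ==
["at(bay)", "have(k4)", "key_at(k1,bay)", "open(d_lab_bay)"]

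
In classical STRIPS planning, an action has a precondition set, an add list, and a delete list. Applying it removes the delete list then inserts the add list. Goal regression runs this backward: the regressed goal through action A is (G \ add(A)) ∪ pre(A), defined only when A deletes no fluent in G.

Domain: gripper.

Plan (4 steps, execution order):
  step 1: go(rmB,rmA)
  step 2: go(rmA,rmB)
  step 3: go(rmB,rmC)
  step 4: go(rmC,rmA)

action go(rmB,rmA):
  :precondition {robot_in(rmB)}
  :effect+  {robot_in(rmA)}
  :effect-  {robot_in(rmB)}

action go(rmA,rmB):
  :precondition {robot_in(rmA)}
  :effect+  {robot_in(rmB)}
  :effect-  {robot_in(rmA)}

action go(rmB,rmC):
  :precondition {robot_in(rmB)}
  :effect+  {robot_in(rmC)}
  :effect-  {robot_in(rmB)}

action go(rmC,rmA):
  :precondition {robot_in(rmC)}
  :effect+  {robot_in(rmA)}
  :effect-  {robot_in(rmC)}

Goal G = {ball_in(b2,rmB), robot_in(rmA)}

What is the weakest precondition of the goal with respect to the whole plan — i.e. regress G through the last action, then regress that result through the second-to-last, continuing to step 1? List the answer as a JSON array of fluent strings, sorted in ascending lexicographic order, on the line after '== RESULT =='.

Regress step by step:
  through step 4 (go(rmC,rmA)): drop {robot_in(rmA)}, keep {ball_in(b2,rmB)}, require {robot_in(rmC)}
    → {ball_in(b2,rmB), robot_in(rmC)}
  through step 3 (go(rmB,rmC)): drop {robot_in(rmC)}, keep {ball_in(b2,rmB)}, require {robot_in(rmB)}
    → {ball_in(b2,rmB), robot_in(rmB)}
  through step 2 (go(rmA,rmB)): drop {robot_in(rmB)}, keep {ball_in(b2,rmB)}, require {robot_in(rmA)}
    → {ball_in(b2,rmB), robot_in(rmA)}
  through step 1 (go(rmB,rmA)): drop {robot_in(rmA)}, keep {ball_in(b2,rmB)}, require {robot_in(rmB)}
    → {ball_in(b2,rmB), robot_in(rmB)}

== RESULT ==
["ball_in(b2,rmB)", "robot_in(rmB)"]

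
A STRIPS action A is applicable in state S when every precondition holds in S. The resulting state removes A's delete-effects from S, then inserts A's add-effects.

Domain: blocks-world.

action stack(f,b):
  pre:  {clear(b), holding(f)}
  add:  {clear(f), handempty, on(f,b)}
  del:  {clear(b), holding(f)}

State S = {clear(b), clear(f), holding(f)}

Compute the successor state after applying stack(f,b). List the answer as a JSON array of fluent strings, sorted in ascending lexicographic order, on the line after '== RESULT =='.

Compute (S \ del) ∪ add:
  pre ⊆ S: {clear(b), holding(f)} ⊆ S  — applicable
  S \ del = {clear(f)}
  ∪ add   = {clear(f), handempty, on(f,b)}

== RESULT ==
["clear(f)", "handempty", "on(f,b)"]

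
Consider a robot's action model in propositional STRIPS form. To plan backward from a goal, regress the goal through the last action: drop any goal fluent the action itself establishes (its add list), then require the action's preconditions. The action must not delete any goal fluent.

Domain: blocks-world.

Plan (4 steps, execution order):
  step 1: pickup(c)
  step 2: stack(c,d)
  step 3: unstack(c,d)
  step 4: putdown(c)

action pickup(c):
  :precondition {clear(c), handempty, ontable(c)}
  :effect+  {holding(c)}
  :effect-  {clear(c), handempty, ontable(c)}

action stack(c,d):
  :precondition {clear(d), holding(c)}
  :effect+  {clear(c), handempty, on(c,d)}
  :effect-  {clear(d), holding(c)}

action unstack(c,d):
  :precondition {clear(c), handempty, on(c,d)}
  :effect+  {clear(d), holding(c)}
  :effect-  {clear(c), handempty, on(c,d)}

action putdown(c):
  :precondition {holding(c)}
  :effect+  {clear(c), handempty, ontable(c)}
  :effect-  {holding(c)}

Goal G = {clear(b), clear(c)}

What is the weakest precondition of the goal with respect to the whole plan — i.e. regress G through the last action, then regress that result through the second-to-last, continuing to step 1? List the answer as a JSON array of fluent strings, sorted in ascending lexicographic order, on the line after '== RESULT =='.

Regress step by step:
  through step 4 (putdown(c)): drop {clear(c)}, keep {clear(b)}, require {holding(c)}
    → {clear(b), holding(c)}
  through step 3 (unstack(c,d)): drop {holding(c)}, keep {clear(b)}, require {clear(c), handempty, on(c,d)}
    → {clear(b), clear(c), handempty, on(c,d)}
  through step 2 (stack(c,d)): drop {clear(c), handempty, on(c,d)}, keep {clear(b)}, require {clear(d), holding(c)}
    → {clear(b), clear(d), holding(c)}
  through step 1 (pickup(c)): drop {holding(c)}, keep {clear(b), clear(d)}, require {clear(c), handempty, ontable(c)}
    → {clear(b), clear(c), clear(d), handempty, ontable(c)}

== RESULT ==
["clear(b)", "clear(c)", "clear(d)", "handempty", "ontable(c)"]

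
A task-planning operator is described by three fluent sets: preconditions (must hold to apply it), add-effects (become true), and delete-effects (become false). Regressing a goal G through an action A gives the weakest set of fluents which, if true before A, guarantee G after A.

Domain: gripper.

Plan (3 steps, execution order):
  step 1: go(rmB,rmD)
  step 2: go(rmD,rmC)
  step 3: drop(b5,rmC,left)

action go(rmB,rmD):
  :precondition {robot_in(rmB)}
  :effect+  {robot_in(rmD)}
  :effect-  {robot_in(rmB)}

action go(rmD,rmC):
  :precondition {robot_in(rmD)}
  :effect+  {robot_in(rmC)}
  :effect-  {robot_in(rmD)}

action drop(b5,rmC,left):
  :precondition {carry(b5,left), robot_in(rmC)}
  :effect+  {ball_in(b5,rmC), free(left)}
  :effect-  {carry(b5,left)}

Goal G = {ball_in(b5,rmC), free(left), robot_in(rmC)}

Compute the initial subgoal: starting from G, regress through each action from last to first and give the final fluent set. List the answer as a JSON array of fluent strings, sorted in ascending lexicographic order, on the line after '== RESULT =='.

Regress step by step:
  through step 3 (drop(b5,rmC,left)): drop {ball_in(b5,rmC), free(left)}, keep {robot_in(rmC)}, require {carry(b5,left), robot_in(rmC)}
    → {carry(b5,left), robot_in(rmC)}
  through step 2 (go(rmD,rmC)): drop {robot_in(rmC)}, keep {carry(b5,left)}, require {robot_in(rmD)}
    → {carry(b5,left), robot_in(rmD)}
  through step 1 (go(rmB,rmD)): drop {robot_in(rmD)}, keep {carry(b5,left)}, require {robot_in(rmB)}
    → {carry(b5,left), robot_in(rmB)}

== RESULT ==
["carry(b5,left)", "robot_in(rmB)"]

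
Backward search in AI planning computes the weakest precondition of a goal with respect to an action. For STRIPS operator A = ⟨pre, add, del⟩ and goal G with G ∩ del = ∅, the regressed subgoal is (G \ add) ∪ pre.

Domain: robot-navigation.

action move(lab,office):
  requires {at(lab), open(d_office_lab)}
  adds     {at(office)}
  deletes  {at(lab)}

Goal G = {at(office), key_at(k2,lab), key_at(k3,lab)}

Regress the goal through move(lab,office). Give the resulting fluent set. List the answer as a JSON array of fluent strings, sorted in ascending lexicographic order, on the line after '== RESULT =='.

Compute (G \ add) ∪ pre:
  G ∩ del = {}  (empty — regression defined)
  G \ add = {at(office), key_at(k2,lab), key_at(k3,lab)} \ {at(office)} = {key_at(k2,lab), key_at(k3,lab)}
  ∪ pre   = {key_at(k2,lab), key_at(k3,lab)} ∪ {at(lab), open(d_office_lab)}
          = {at(lab), key_at(k2,lab), key_at(k3,lab), open(d_office_lab)}

== RESULT ==
["at(lab)", "key_at(k2,lab)", "key_at(k3,lab)", "open(d_office_lab)"]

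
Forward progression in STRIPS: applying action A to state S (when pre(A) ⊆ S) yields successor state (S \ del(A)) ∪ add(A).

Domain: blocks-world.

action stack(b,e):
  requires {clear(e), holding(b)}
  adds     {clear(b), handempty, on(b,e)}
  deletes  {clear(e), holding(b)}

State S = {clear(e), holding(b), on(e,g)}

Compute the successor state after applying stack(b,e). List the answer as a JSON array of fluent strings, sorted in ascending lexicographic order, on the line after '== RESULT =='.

Compute (S \ del) ∪ add:
  pre ⊆ S: {clear(e), holding(b)} ⊆ S  — applicable
  S \ del = {on(e,g)}
  ∪ add   = {clear(b), handempty, on(b,e), on(e,g)}

== RESULT ==
["clear(b)", "handempty", "on(b,e)", "on(e,g)"]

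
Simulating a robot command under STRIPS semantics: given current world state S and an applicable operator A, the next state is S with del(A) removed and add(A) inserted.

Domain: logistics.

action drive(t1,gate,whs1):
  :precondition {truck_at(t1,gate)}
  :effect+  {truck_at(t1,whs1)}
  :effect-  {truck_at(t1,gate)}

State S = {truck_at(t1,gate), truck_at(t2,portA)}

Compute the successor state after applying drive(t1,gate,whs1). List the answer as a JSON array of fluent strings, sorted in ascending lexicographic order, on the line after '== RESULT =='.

Progress:
  pre ⊆ S: {truck_at(t1,gate)} ⊆ S  — applicable
  S \ del = {truck_at(t2,portA)}
  ∪ add   = {truck_at(t1,whs1), truck_at(t2,portA)}

== RESULT ==
["truck_at(t1,whs1)", "truck_at(t2,portA)"]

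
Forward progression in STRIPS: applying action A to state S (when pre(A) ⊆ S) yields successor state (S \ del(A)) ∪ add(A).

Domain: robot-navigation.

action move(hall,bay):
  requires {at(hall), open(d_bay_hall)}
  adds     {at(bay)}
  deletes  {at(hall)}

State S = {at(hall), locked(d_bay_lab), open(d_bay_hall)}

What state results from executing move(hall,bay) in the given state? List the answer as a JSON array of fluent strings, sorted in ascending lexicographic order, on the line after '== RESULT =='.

Compute (S \ del) ∪ add:
  pre ⊆ S: {at(hall), open(d_bay_hall)} ⊆ S  — applicable
  S \ del = {locked(d_bay_lab), open(d_bay_hall)}
  ∪ add   = {at(bay), locked(d_bay_lab), open(d_bay_hall)}

== RESULT ==
["at(bay)", "locked(d_bay_lab)", "open(d_bay_hall)"]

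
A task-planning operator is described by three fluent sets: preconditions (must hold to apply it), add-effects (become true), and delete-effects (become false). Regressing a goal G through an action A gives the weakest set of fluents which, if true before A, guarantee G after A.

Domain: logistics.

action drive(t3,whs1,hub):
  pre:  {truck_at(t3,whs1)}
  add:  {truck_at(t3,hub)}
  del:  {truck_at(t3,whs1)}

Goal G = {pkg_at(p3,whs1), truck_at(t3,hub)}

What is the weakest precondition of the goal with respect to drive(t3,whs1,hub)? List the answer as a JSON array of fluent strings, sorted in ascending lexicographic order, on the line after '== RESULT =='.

Compute (G \ add) ∪ pre:
  G ∩ del = {}  (empty — regression defined)
  G \ add = {pkg_at(p3,whs1), truck_at(t3,hub)} \ {truck_at(t3,hub)} = {pkg_at(p3,whs1)}
  ∪ pre   = {pkg_at(p3,whs1)} ∪ {truck_at(t3,whs1)}
          = {pkg_at(p3,whs1), truck_at(t3,whs1)}

== RESULT ==
["pkg_at(p3,whs1)", "truck_at(t3,whs1)"]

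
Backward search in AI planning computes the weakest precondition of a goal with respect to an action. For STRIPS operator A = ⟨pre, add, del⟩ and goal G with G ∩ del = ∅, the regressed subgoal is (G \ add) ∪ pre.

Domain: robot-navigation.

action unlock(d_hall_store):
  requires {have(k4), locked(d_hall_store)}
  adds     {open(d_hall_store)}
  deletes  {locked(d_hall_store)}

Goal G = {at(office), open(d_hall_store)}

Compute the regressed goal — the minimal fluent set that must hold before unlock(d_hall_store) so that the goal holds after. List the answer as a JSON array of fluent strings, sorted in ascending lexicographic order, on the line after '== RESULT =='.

Compute (G \ add) ∪ pre:
  G ∩ del = {}  (empty — regression defined)
  G \ add = {at(office), open(d_hall_store)} \ {open(d_hall_store)} = {at(office)}
  ∪ pre   = {at(office)} ∪ {have(k4), locked(d_hall_store)}
          = {at(office), have(k4), locked(d_hall_store)}

== RESULT ==
["at(office)", "have(k4)", "locked(d_hall_store)"]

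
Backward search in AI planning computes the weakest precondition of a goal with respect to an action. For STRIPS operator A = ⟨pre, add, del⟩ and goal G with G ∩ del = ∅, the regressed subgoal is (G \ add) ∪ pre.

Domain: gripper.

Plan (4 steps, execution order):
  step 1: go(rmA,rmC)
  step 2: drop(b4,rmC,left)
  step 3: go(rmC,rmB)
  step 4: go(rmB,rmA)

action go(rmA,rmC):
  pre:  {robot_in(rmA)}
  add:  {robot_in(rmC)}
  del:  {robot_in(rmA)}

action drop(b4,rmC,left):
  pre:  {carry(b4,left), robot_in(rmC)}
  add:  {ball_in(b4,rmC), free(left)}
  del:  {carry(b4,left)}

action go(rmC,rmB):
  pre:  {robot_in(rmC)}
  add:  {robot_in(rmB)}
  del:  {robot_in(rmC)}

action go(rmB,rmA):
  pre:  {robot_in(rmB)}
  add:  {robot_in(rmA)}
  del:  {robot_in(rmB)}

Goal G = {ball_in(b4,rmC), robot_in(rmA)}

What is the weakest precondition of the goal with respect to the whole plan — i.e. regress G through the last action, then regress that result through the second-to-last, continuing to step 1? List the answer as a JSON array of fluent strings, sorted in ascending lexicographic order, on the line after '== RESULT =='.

Work backward from the goal:
  through step 4 (go(rmB,rmA)): drop {robot_in(rmA)}, keep {ball_in(b4,rmC)}, require {robot_in(rmB)}
    → {ball_in(b4,rmC), robot_in(rmB)}
  through step 3 (go(rmC,rmB)): drop {robot_in(rmB)}, keep {ball_in(b4,rmC)}, require {robot_in(rmC)}
    → {ball_in(b4,rmC), robot_in(rmC)}
  through step 2 (drop(b4,rmC,left)): drop {ball_in(b4,rmC)}, keep {robot_in(rmC)}, require {carry(b4,left), robot_in(rmC)}
    → {carry(b4,left), robot_in(rmC)}
  through step 1 (go(rmA,rmC)): drop {robot_in(rmC)}, keep {carry(b4,left)}, require {robot_in(rmA)}
    → {carry(b4,left), robot_in(rmA)}

== RESULT ==
["carry(b4,left)", "robot_in(rmA)"]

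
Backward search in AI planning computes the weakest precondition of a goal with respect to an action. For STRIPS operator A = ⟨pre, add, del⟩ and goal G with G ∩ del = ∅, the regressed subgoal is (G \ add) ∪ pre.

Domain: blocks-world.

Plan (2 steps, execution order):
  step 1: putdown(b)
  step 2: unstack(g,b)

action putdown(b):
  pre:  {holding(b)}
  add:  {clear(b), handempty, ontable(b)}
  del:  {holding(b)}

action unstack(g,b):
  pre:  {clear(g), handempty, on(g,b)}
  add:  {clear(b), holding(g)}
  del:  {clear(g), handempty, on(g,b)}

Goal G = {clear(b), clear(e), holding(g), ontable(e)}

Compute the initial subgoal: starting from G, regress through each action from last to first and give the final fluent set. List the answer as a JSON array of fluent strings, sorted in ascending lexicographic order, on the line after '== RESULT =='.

Work backward from the goal:
  through step 2 (unstack(g,b)): drop {clear(b), holding(g)}, keep {clear(e), ontable(e)}, require {clear(g), handempty, on(g,b)}
    → {clear(e), clear(g), handempty, on(g,b), ontable(e)}
  through step 1 (putdown(b)): drop {handempty}, keep {clear(e), clear(g), on(g,b), ontable(e)}, require {holding(b)}
    → {clear(e), clear(g), holding(b), on(g,b), ontable(e)}

== RESULT ==
["clear(e)", "clear(g)", "holding(b)", "on(g,b)", "ontable(e)"]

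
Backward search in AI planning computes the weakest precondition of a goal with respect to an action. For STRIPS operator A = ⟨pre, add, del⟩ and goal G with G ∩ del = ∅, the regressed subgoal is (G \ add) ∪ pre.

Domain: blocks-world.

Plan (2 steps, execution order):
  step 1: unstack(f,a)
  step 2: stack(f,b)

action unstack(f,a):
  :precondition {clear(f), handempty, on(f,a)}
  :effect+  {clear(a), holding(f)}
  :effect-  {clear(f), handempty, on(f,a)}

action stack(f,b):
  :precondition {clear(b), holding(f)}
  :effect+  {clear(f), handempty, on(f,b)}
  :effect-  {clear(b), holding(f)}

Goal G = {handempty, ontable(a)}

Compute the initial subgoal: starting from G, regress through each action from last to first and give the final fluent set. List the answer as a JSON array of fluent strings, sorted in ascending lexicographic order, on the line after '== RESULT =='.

Regress step by step:
  through step 2 (stack(f,b)): drop {handempty}, keep {ontable(a)}, require {clear(b), holding(f)}
    → {clear(b), holding(f), ontable(a)}
  through step 1 (unstack(f,a)): drop {holding(f)}, keep {clear(b), ontable(a)}, require {clear(f), handempty, on(f,a)}
    → {clear(b), clear(f), handempty, on(f,a), ontable(a)}

== RESULT ==
["clear(b)", "clear(f)", "handempty", "on(f,a)", "ontable(a)"]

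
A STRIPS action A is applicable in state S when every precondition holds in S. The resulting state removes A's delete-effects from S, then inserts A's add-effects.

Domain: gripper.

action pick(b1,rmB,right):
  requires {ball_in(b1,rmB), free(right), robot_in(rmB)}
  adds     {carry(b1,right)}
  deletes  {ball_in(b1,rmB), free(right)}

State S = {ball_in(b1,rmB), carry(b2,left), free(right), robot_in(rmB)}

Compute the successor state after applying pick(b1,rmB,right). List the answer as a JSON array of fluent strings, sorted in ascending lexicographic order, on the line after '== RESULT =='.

Progress:
  pre ⊆ S: {ball_in(b1,rmB), free(right), robot_in(rmB)} ⊆ S  — applicable
  S \ del = {carry(b2,left), robot_in(rmB)}
  ∪ add   = {carry(b1,right), carry(b2,left), robot_in(rmB)}

== RESULT ==
["carry(b1,right)", "carry(b2,left)", "robot_in(rmB)"]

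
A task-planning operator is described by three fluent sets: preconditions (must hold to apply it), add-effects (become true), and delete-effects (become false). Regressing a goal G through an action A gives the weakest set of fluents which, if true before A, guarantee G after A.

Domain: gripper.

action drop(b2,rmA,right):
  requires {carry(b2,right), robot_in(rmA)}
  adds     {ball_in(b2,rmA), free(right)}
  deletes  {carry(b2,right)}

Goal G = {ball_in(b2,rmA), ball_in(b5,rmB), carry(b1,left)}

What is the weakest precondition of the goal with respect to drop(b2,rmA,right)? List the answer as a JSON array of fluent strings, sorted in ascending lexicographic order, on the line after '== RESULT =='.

Regress:
  G ∩ del = {}  (empty — regression defined)
  G \ add = {ball_in(b2,rmA), ball_in(b5,rmB), carry(b1,left)} \ {ball_in(b2,rmA), free(right)} = {ball_in(b5,rmB), carry(b1,left)}
  ∪ pre   = {ball_in(b5,rmB), carry(b1,left)} ∪ {carry(b2,right), robot_in(rmA)}
          = {ball_in(b5,rmB), carry(b1,left), carry(b2,right), robot_in(rmA)}

== RESULT ==
["ball_in(b5,rmB)", "carry(b1,left)", "carry(b2,right)", "robot_in(rmA)"]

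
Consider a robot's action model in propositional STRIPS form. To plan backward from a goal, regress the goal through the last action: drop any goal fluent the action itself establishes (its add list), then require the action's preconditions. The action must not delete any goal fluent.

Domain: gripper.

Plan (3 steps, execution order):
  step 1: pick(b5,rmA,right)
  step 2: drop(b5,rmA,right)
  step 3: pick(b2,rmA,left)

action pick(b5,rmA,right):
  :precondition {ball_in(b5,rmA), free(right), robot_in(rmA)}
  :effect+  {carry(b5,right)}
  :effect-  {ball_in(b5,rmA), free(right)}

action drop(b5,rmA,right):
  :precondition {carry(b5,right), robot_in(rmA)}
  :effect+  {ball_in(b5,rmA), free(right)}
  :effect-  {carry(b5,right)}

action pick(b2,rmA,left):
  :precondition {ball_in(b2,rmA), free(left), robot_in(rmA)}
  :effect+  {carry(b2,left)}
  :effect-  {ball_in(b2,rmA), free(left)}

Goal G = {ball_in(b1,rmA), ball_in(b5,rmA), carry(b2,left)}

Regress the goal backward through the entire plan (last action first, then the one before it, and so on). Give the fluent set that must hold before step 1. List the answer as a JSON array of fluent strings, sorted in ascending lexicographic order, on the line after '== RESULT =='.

Regress step by step:
  through step 3 (pick(b2,rmA,left)): drop {carry(b2,left)}, keep {ball_in(b1,rmA), ball_in(b5,rmA)}, require {ball_in(b2,rmA), free(left), robot_in(rmA)}
    → {ball_in(b1,rmA), ball_in(b2,rmA), ball_in(b5,rmA), free(left), robot_in(rmA)}
  through step 2 (drop(b5,rmA,right)): drop {ball_in(b5,rmA)}, keep {ball_in(b1,rmA), ball_in(b2,rmA), free(left), robot_in(rmA)}, require {carry(b5,right), robot_in(rmA)}
    → {ball_in(b1,rmA), ball_in(b2,rmA), carry(b5,right), free(left), robot_in(rmA)}
  through step 1 (pick(b5,rmA,right)): drop {carry(b5,right)}, keep {ball_in(b1,rmA), ball_in(b2,rmA), free(left), robot_in(rmA)}, require {ball_in(b5,rmA), free(right), robot_in(rmA)}
    → {ball_in(b1,rmA), ball_in(b2,rmA), ball_in(b5,rmA), free(left), free(right), robot_in(rmA)}

== RESULT ==
["ball_in(b1,rmA)", "ball_in(b2,rmA)", "ball_in(b5,rmA)", "free(left)", "free(right)", "robot_in(rmA)"]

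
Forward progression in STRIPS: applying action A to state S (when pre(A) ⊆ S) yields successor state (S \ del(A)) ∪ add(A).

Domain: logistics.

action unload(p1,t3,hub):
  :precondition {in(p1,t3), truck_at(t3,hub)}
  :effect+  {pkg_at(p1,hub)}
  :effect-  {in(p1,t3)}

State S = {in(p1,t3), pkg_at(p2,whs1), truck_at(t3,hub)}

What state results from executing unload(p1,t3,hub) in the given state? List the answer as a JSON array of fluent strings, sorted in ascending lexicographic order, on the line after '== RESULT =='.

Compute (S \ del) ∪ add:
  pre ⊆ S: {in(p1,t3), truck_at(t3,hub)} ⊆ S  — applicable
  S \ del = {pkg_at(p2,whs1), truck_at(t3,hub)}
  ∪ add   = {pkg_at(p1,hub), pkg_at(p2,whs1), truck_at(t3,hub)}

== RESULT ==
["pkg_at(p1,hub)", "pkg_at(p2,whs1)", "truck_at(t3,hub)"]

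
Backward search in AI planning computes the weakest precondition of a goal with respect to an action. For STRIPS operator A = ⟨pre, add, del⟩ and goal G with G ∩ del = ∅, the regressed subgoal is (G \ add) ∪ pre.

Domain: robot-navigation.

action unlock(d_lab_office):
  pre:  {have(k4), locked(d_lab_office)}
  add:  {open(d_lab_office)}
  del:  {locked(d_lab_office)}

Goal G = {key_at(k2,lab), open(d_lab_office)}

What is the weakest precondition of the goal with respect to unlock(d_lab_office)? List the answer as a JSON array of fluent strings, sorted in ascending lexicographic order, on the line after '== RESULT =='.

Compute (G \ add) ∪ pre:
  G ∩ del = {}  (empty — regression defined)
  G \ add = {key_at(k2,lab), open(d_lab_office)} \ {open(d_lab_office)} = {key_at(k2,lab)}
  ∪ pre   = {key_at(k2,lab)} ∪ {have(k4), locked(d_lab_office)}
          = {have(k4), key_at(k2,lab), locked(d_lab_office)}

== RESULT ==
["have(k4)", "key_at(k2,lab)", "locked(d_lab_office)"]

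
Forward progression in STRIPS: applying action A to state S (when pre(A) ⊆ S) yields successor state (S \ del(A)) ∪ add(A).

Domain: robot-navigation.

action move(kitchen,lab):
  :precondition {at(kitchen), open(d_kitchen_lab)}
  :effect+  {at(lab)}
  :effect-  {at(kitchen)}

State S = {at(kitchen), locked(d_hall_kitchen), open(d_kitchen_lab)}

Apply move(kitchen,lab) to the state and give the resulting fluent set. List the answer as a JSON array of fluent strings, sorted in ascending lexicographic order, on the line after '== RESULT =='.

Compute (S \ del) ∪ add:
  pre ⊆ S: {at(kitchen), open(d_kitchen_lab)} ⊆ S  — applicable
  S \ del = {locked(d_hall_kitchen), open(d_kitchen_lab)}
  ∪ add   = {at(lab), locked(d_hall_kitchen), open(d_kitchen_lab)}

== RESULT ==
["at(lab)", "locked(d_hall_kitchen)", "open(d_kitchen_lab)"]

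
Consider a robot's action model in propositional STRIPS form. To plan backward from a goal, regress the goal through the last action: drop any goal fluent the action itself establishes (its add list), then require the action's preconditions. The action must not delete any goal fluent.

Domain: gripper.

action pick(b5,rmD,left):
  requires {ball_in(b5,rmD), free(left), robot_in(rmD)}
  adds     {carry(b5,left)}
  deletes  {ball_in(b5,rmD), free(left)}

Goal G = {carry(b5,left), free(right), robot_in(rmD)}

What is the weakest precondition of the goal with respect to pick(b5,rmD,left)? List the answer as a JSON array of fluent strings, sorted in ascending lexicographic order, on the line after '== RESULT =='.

Regress:
  G ∩ del = {}  (empty — regression defined)
  G \ add = {carry(b5,left), free(right), robot_in(rmD)} \ {carry(b5,left)} = {free(right), robot_in(rmD)}
  ∪ pre   = {free(right), robot_in(rmD)} ∪ {ball_in(b5,rmD), free(left), robot_in(rmD)}
          = {ball_in(b5,rmD), free(left), free(right), robot_in(rmD)}

== RESULT ==
["ball_in(b5,rmD)", "free(left)", "free(right)", "robot_in(rmD)"]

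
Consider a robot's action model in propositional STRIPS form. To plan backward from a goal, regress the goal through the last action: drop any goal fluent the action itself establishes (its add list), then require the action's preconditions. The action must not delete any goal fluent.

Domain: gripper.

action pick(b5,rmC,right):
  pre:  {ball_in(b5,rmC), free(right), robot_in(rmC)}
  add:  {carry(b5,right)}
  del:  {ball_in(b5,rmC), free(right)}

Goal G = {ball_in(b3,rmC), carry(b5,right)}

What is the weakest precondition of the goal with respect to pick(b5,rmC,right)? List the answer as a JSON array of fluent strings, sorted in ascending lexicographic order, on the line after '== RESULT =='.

Compute (G \ add) ∪ pre:
  G ∩ del = {}  (empty — regression defined)
  G \ add = {ball_in(b3,rmC), carry(b5,right)} \ {carry(b5,right)} = {ball_in(b3,rmC)}
  ∪ pre   = {ball_in(b3,rmC)} ∪ {ball_in(b5,rmC), free(right), robot_in(rmC)}
          = {ball_in(b3,rmC), ball_in(b5,rmC), free(right), robot_in(rmC)}

== RESULT ==
["ball_in(b3,rmC)", "ball_in(b5,rmC)", "free(right)", "robot_in(rmC)"]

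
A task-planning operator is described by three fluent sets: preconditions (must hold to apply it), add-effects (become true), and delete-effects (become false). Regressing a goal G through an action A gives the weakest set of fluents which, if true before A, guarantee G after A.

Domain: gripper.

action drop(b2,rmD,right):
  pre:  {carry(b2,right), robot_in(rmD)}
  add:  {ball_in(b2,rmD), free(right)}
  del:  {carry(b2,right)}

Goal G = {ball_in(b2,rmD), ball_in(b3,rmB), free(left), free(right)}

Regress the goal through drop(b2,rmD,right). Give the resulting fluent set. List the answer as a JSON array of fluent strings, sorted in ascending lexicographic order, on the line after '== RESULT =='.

Compute (G \ add) ∪ pre:
  G ∩ del = {}  (empty — regression defined)
  G \ add = {ball_in(b2,rmD), ball_in(b3,rmB), free(left), free(right)} \ {ball_in(b2,rmD), free(right)} = {ball_in(b3,rmB), free(left)}
  ∪ pre   = {ball_in(b3,rmB), free(left)} ∪ {carry(b2,right), robot_in(rmD)}
          = {ball_in(b3,rmB), carry(b2,right), free(left), robot_in(rmD)}

== RESULT ==
["ball_in(b3,rmB)", "carry(b2,right)", "free(left)", "robot_in(rmD)"]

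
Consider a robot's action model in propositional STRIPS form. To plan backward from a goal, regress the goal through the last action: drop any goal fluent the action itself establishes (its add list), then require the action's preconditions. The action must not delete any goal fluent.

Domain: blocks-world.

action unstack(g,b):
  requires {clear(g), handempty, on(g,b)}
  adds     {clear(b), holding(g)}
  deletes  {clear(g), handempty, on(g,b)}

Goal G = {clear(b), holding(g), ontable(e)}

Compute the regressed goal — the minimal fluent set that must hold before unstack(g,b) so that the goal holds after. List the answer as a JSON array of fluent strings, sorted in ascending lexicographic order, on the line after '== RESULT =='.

Compute (G \ add) ∪ pre:
  G ∩ del = {}  (empty — regression defined)
  G \ add = {clear(b), holding(g), ontable(e)} \ {clear(b), holding(g)} = {ontable(e)}
  ∪ pre   = {ontable(e)} ∪ {clear(g), handempty, on(g,b)}
          = {clear(g), handempty, on(g,b), ontable(e)}

== RESULT ==
["clear(g)", "handempty", "on(g,b)", "ontable(e)"]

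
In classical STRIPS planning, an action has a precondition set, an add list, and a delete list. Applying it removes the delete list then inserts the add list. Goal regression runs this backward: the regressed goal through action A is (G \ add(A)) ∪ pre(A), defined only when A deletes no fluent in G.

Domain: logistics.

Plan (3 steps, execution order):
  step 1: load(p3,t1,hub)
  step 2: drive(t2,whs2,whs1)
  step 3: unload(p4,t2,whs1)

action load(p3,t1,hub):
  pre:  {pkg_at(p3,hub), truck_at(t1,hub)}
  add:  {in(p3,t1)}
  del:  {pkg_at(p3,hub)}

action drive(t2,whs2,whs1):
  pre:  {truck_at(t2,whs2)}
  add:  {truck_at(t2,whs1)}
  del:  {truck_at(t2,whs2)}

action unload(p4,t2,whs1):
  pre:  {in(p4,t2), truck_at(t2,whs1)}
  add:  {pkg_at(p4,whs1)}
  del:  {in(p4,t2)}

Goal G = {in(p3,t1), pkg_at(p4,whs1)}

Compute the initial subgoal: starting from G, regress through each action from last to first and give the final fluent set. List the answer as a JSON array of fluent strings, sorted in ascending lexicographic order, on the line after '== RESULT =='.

Work backward from the goal:
  through step 3 (unload(p4,t2,whs1)): drop {pkg_at(p4,whs1)}, keep {in(p3,t1)}, require {in(p4,t2), truck_at(t2,whs1)}
    → {in(p3,t1), in(p4,t2), truck_at(t2,whs1)}
  through step 2 (drive(t2,whs2,whs1)): drop {truck_at(t2,whs1)}, keep {in(p3,t1), in(p4,t2)}, require {truck_at(t2,whs2)}
    → {in(p3,t1), in(p4,t2), truck_at(t2,whs2)}
  through step 1 (load(p3,t1,hub)): drop {in(p3,t1)}, keep {in(p4,t2), truck_at(t2,whs2)}, require {pkg_at(p3,hub), truck_at(t1,hub)}
    → {in(p4,t2), pkg_at(p3,hub), truck_at(t1,hub), truck_at(t2,whs2)}

== RESULT ==
["in(p4,t2)", "pkg_at(p3,hub)", "truck_at(t1,hub)", "truck_at(t2,whs2)"]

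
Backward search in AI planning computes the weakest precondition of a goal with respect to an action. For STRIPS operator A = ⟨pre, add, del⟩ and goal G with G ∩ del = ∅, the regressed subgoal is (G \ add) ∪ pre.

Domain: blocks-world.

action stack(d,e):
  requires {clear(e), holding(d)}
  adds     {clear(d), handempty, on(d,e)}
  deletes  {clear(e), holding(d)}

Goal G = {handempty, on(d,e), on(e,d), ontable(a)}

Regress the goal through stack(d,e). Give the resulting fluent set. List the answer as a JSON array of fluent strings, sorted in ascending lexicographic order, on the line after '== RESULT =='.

Compute (G \ add) ∪ pre:
  G ∩ del = {}  (empty — regression defined)
  G \ add = {handempty, on(d,e), on(e,d), ontable(a)} \ {clear(d), handempty, on(d,e)} = {on(e,d), ontable(a)}
  ∪ pre   = {on(e,d), ontable(a)} ∪ {clear(e), holding(d)}
          = {clear(e), holding(d), on(e,d), ontable(a)}

== RESULT ==
["clear(e)", "holding(d)", "on(e,d)", "ontable(a)"]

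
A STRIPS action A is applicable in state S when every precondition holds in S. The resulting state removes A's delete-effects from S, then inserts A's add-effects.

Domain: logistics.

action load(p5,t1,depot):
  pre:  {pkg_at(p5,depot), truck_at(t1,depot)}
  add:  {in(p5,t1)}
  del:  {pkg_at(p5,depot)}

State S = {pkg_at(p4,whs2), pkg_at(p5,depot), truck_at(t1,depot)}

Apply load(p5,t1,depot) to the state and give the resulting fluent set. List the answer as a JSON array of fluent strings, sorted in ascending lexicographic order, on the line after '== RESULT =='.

Progress:
  pre ⊆ S: {pkg_at(p5,depot), truck_at(t1,depot)} ⊆ S  — applicable
  S \ del = {pkg_at(p4,whs2), truck_at(t1,depot)}
  ∪ add   = {in(p5,t1), pkg_at(p4,whs2), truck_at(t1,depot)}

== RESULT ==
["in(p5,t1)", "pkg_at(p4,whs2)", "truck_at(t1,depot)"]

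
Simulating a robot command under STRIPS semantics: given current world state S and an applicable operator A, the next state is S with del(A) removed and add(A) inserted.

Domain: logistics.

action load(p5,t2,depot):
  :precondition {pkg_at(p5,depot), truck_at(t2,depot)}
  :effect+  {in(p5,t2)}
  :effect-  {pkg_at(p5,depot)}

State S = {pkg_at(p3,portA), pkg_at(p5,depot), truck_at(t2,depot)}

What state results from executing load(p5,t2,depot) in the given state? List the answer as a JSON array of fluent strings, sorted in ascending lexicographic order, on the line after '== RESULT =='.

Progress:
  pre ⊆ S: {pkg_at(p5,depot), truck_at(t2,depot)} ⊆ S  — applicable
  S \ del = {pkg_at(p3,portA), truck_at(t2,depot)}
  ∪ add   = {in(p5,t2), pkg_at(p3,portA), truck_at(t2,depot)}

== RESULT ==
["in(p5,t2)", "pkg_at(p3,portA)", "truck_at(t2,depot)"]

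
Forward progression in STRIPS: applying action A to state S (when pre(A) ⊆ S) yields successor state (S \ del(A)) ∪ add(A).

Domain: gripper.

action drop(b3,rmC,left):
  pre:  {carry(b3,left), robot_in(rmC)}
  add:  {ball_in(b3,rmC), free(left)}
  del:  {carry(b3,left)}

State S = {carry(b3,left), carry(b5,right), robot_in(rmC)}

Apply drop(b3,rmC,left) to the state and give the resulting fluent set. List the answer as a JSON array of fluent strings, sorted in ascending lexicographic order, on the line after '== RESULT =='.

Compute (S \ del) ∪ add:
  pre ⊆ S: {carry(b3,left), robot_in(rmC)} ⊆ S  — applicable
  S \ del = {carry(b5,right), robot_in(rmC)}
  ∪ add   = {ball_in(b3,rmC), carry(b5,right), free(left), robot_in(rmC)}

== RESULT ==
["ball_in(b3,rmC)", "carry(b5,right)", "free(left)", "robot_in(rmC)"]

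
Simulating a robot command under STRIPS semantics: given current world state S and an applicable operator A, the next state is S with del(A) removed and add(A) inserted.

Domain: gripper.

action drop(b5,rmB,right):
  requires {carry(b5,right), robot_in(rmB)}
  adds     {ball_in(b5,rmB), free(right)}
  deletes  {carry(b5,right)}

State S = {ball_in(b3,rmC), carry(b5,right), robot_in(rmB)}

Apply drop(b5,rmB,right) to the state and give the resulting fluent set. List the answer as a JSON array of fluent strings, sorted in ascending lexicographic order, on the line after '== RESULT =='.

Compute (S \ del) ∪ add:
  pre ⊆ S: {carry(b5,right), robot_in(rmB)} ⊆ S  — applicable
  S \ del = {ball_in(b3,rmC), robot_in(rmB)}
  ∪ add   = {ball_in(b3,rmC), ball_in(b5,rmB), free(right), robot_in(rmB)}

== RESULT ==
["ball_in(b3,rmC)", "ball_in(b5,rmB)", "free(right)", "robot_in(rmB)"]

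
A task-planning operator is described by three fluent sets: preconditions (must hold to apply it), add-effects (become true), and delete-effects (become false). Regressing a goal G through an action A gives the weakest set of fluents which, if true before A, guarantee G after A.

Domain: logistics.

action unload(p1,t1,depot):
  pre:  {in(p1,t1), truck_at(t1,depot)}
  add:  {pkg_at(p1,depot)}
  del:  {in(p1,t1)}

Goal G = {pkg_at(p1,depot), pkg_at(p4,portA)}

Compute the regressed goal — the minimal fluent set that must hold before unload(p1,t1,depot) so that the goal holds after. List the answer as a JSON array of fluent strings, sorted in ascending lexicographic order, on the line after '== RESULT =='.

Regress:
  G ∩ del = {}  (empty — regression defined)
  G \ add = {pkg_at(p1,depot), pkg_at(p4,portA)} \ {pkg_at(p1,depot)} = {pkg_at(p4,portA)}
  ∪ pre   = {pkg_at(p4,portA)} ∪ {in(p1,t1), truck_at(t1,depot)}
          = {in(p1,t1), pkg_at(p4,portA), truck_at(t1,depot)}

== RESULT ==
["in(p1,t1)", "pkg_at(p4,portA)", "truck_at(t1,depot)"]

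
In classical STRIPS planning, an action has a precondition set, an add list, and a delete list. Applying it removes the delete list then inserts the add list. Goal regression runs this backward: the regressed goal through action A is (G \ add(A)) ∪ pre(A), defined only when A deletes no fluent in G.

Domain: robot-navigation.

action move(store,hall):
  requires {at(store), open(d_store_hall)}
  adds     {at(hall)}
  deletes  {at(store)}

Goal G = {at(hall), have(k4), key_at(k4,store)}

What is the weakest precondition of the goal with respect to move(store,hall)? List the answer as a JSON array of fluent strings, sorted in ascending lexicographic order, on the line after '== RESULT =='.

Compute (G \ add) ∪ pre:
  G ∩ del = {}  (empty — regression defined)
  G \ add = {at(hall), have(k4), key_at(k4,store)} \ {at(hall)} = {have(k4), key_at(k4,store)}
  ∪ pre   = {have(k4), key_at(k4,store)} ∪ {at(store), open(d_store_hall)}
          = {at(store), have(k4), key_at(k4,store), open(d_store_hall)}

== RESULT ==
["at(store)", "have(k4)", "key_at(k4,store)", "open(d_store_hall)"]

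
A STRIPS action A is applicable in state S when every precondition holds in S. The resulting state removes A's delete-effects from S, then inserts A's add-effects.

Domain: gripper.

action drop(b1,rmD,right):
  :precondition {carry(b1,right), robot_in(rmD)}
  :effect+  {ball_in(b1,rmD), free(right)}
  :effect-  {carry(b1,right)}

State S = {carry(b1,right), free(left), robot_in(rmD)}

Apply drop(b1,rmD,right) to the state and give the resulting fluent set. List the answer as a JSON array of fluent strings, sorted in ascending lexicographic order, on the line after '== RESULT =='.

Compute (S \ del) ∪ add:
  pre ⊆ S: {carry(b1,right), robot_in(rmD)} ⊆ S  — applicable
  S \ del = {free(left), robot_in(rmD)}
  ∪ add   = {ball_in(b1,rmD), free(left), free(right), robot_in(rmD)}

== RESULT ==
["ball_in(b1,rmD)", "free(left)", "free(right)", "robot_in(rmD)"]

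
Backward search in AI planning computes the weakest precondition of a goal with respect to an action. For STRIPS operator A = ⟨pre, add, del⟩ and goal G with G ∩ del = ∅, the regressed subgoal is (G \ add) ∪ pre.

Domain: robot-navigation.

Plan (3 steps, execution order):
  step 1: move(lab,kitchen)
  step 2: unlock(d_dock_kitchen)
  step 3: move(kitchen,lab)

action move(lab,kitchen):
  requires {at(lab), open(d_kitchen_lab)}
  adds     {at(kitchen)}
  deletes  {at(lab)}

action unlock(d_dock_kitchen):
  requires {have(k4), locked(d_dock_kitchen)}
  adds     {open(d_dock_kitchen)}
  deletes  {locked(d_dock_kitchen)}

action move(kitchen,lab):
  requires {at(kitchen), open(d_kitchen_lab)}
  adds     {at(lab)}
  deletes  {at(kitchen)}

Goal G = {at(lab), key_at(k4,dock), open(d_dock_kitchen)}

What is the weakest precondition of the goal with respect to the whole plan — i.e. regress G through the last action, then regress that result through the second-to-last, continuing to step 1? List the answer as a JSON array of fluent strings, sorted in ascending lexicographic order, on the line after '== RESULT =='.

Regress step by step:
  through step 3 (move(kitchen,lab)): drop {at(lab)}, keep {key_at(k4,dock), open(d_dock_kitchen)}, require {at(kitchen), open(d_kitchen_lab)}
    → {at(kitchen), key_at(k4,dock), open(d_dock_kitchen), open(d_kitchen_lab)}
  through step 2 (unlock(d_dock_kitchen)): drop {open(d_dock_kitchen)}, keep {at(kitchen), key_at(k4,dock), open(d_kitchen_lab)}, require {have(k4), locked(d_dock_kitchen)}
    → {at(kitchen), have(k4), key_at(k4,dock), locked(d_dock_kitchen), open(d_kitchen_lab)}
  through step 1 (move(lab,kitchen)): drop {at(kitchen)}, keep {have(k4), key_at(k4,dock), locked(d_dock_kitchen), open(d_kitchen_lab)}, require {at(lab), open(d_kitchen_lab)}
    → {at(lab), have(k4), key_at(k4,dock), locked(d_dock_kitchen), open(d_kitchen_lab)}

== RESULT ==
["at(lab)", "have(k4)", "key_at(k4,dock)", "locked(d_dock_kitchen)", "open(d_kitchen_lab)"]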